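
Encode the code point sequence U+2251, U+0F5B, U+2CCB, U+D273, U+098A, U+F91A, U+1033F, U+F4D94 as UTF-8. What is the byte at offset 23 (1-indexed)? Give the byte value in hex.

0xF3

1-indexed offset 23 is 0-indexed offset 22.
U+2251 → 3-byte form E2 89 91 at offsets 0–2.
U+0F5B → 3-byte form E0 BD 9B at offsets 3–5.
U+2CCB → 3-byte form E2 B3 8B at offsets 6–8.
U+D273 → 3-byte form ED 89 B3 at offsets 9–11.
U+098A → 3-byte form E0 A6 8A at offsets 12–14.
U+F91A → 3-byte form EF A4 9A at offsets 15–17.
U+1033F → 4-byte form F0 90 8C BF at offsets 18–21.
U+F4D94 → 4-byte form F3 B4 B6 94 at offsets 22–25.
Offset 22 falls in char 8's range; it's byte 1 of F3 B4 B6 94 = 0xF3.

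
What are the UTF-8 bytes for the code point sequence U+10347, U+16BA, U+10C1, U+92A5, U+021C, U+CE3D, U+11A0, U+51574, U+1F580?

F0 90 8D 87 E1 9A BA E1 83 81 E9 8A A5 C8 9C EC B8 BD E1 86 A0 F1 91 95 B4 F0 9F 96 80

U+10347: 4-byte form → F0 90 8D 87.
U+16BA: 3-byte form → E1 9A BA.
U+10C1: 3-byte form → E1 83 81.
U+92A5: 3-byte form → E9 8A A5.
U+021C: 2-byte form → C8 9C.
U+CE3D: 3-byte form → EC B8 BD.
U+11A0: 3-byte form → E1 86 A0.
U+51574: 4-byte form → F1 91 95 B4.
U+1F580: 4-byte form → F0 9F 96 80.
Concatenated (29 bytes): F0 90 8D 87 E1 9A BA E1 83 81 E9 8A A5 C8 9C EC B8 BD E1 86 A0 F1 91 95 B4 F0 9F 96 80.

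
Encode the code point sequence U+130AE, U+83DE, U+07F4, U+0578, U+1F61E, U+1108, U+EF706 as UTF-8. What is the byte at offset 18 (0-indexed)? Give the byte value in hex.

U+130AE → 4-byte form F0 93 82 AE at offsets 0–3.
U+83DE → 3-byte form E8 8F 9E at offsets 4–6.
U+07F4 → 2-byte form DF B4 at offsets 7–8.
U+0578 → 2-byte form D5 B8 at offsets 9–10.
U+1F61E → 4-byte form F0 9F 98 9E at offsets 11–14.
U+1108 → 3-byte form E1 84 88 at offsets 15–17.
U+EF706 → 4-byte form F3 AF 9C 86 at offsets 18–21.
Offset 18 falls in char 7's range; it's byte 1 of F3 AF 9C 86 = 0xF3.

0xF3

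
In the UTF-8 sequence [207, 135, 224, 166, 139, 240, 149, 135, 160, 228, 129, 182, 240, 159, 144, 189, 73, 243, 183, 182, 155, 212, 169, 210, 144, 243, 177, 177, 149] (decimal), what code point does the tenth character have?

Offset 0: leading byte 0xCF = 11001111 → 2-byte char #1 = CF 87.
Offset 2: leading byte 0xE0 = 11100000 → 3-byte char #2 = E0 A6 8B.
Offset 5: leading byte 0xF0 = 11110000 → 4-byte char #3 = F0 95 87 A0.
Offset 9: leading byte 0xE4 = 11100100 → 3-byte char #4 = E4 81 B6.
Offset 12: leading byte 0xF0 = 11110000 → 4-byte char #5 = F0 9F 90 BD.
Offset 16: leading byte 0x49 = 01001001 → 1-byte char #6 = 49.
Offset 17: leading byte 0xF3 = 11110011 → 4-byte char #7 = F3 B7 B6 9B.
Offset 21: leading byte 0xD4 = 11010100 → 2-byte char #8 = D4 A9.
Offset 23: leading byte 0xD2 = 11010010 → 2-byte char #9 = D2 90.
Offset 25: leading byte 0xF3 = 11110011 → 4-byte char #10 = F3 B1 B1 95.
Leading byte 0xF3 = 11110011 matches 11110xxx → 4-byte sequence.
Byte 1: 0xF3 = 11110011, payload 011 (3 bits).
Byte 2: 0xB1 = 10110001 (10xxxxxx ✓), payload 110001.
Byte 3: 0xB1 = 10110001 (10xxxxxx ✓), payload 110001.
Byte 4: 0x95 = 10010101 (10xxxxxx ✓), payload 010101.
Concatenate: 011110001110001010101 = 0xF1C55 (21 bits → U+F1C55).

U+F1C55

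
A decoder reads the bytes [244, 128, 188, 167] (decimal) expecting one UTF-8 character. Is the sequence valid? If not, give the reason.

Leading byte 0xF4 = 11110100 → 4-byte form.
Continuation bytes 0x80=10000000, 0xBC=10111100, 0xA7=10100111 all match 10xxxxxx.
Decoded value 0x100F27 is ≥ 0x10000 (shortest form) and not a surrogate.

valid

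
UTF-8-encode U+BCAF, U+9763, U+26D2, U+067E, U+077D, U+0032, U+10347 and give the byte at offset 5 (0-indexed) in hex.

U+BCAF → 3-byte form EB B2 AF at offsets 0–2.
U+9763 → 3-byte form E9 9D A3 at offsets 3–5.
Offset 5 falls in char 2's range; it's byte 3 of E9 9D A3 = 0xA3.

0xA3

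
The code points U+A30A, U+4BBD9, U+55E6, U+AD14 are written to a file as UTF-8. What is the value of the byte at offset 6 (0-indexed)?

U+A30A → 3-byte form EA 8C 8A at offsets 0–2.
U+4BBD9 → 4-byte form F1 8B AF 99 at offsets 3–6.
Offset 6 falls in char 2's range; it's byte 4 of F1 8B AF 99 = 0x99.

0x99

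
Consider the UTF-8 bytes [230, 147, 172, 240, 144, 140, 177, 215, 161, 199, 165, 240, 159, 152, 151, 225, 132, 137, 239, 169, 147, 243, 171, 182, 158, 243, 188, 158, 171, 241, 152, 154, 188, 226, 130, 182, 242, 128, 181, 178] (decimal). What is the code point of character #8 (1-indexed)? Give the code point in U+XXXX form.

Offset 0: leading byte 0xE6 = 11100110 → 3-byte char #1 = E6 93 AC.
Offset 3: leading byte 0xF0 = 11110000 → 4-byte char #2 = F0 90 8C B1.
Offset 7: leading byte 0xD7 = 11010111 → 2-byte char #3 = D7 A1.
Offset 9: leading byte 0xC7 = 11000111 → 2-byte char #4 = C7 A5.
Offset 11: leading byte 0xF0 = 11110000 → 4-byte char #5 = F0 9F 98 97.
Offset 15: leading byte 0xE1 = 11100001 → 3-byte char #6 = E1 84 89.
Offset 18: leading byte 0xEF = 11101111 → 3-byte char #7 = EF A9 93.
Offset 21: leading byte 0xF3 = 11110011 → 4-byte char #8 = F3 AB B6 9E.
Leading byte 0xF3 = 11110011 matches 11110xxx → 4-byte sequence.
Byte 1: 0xF3 = 11110011, payload 011 (3 bits).
Byte 2: 0xAB = 10101011 (10xxxxxx ✓), payload 101011.
Byte 3: 0xB6 = 10110110 (10xxxxxx ✓), payload 110110.
Byte 4: 0x9E = 10011110 (10xxxxxx ✓), payload 011110.
Concatenate: 011101011110110011110 = 0xEBD9E (21 bits → U+EBD9E).

U+EBD9E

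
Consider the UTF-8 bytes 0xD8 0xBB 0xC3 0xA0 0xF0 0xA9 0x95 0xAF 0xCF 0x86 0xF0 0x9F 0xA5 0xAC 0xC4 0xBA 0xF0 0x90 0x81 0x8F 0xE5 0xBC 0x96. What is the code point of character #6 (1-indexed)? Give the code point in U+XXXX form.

U+013A

Offset 0: leading byte 0xD8 = 11011000 → 2-byte char #1 = D8 BB.
Offset 2: leading byte 0xC3 = 11000011 → 2-byte char #2 = C3 A0.
Offset 4: leading byte 0xF0 = 11110000 → 4-byte char #3 = F0 A9 95 AF.
Offset 8: leading byte 0xCF = 11001111 → 2-byte char #4 = CF 86.
Offset 10: leading byte 0xF0 = 11110000 → 4-byte char #5 = F0 9F A5 AC.
Offset 14: leading byte 0xC4 = 11000100 → 2-byte char #6 = C4 BA.
Leading byte 0xC4 = 11000100 matches 110xxxxx → 2-byte sequence.
Byte 1: 0xC4 = 11000100, payload 00100 (5 bits).
Byte 2: 0xBA = 10111010 (10xxxxxx ✓), payload 111010.
Concatenate: 00100111010 = 0x13A (11 bits → U+013A).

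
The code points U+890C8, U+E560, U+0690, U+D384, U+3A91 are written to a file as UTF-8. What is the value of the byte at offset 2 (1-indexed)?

1-indexed offset 2 is 0-indexed offset 1.
U+890C8 → 4-byte form F2 89 83 88 at offsets 0–3.
Offset 1 falls in char 1's range; it's byte 2 of F2 89 83 88 = 0x89.

0x89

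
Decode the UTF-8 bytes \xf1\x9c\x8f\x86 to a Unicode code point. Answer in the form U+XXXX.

Leading byte 0xF1 = 11110001 matches 11110xxx → 4-byte sequence.
Byte 1: 0xF1 = 11110001, payload 001 (3 bits).
Byte 2: 0x9C = 10011100 (10xxxxxx ✓), payload 011100.
Byte 3: 0x8F = 10001111 (10xxxxxx ✓), payload 001111.
Byte 4: 0x86 = 10000110 (10xxxxxx ✓), payload 000110.
Concatenate: 001011100001111000110 = 0x5C3C6 (21 bits → U+5C3C6).

U+5C3C6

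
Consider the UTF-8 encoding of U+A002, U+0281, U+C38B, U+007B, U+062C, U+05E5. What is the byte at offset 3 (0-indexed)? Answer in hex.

U+A002 → 3-byte form EA 80 82 at offsets 0–2.
U+0281 → 2-byte form CA 81 at offsets 3–4.
Offset 3 falls in char 2's range; it's byte 1 of CA 81 = 0xCA.

0xCA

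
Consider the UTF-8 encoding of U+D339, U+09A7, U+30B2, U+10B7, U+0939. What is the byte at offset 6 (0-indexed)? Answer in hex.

U+D339 → 3-byte form ED 8C B9 at offsets 0–2.
U+09A7 → 3-byte form E0 A6 A7 at offsets 3–5.
U+30B2 → 3-byte form E3 82 B2 at offsets 6–8.
Offset 6 falls in char 3's range; it's byte 1 of E3 82 B2 = 0xE3.

0xE3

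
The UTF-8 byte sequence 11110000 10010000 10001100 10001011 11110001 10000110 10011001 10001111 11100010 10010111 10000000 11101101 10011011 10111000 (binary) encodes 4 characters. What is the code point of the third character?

Offset 0: leading byte 0xF0 = 11110000 → 4-byte char #1 = F0 90 8C 8B.
Offset 4: leading byte 0xF1 = 11110001 → 4-byte char #2 = F1 86 99 8F.
Offset 8: leading byte 0xE2 = 11100010 → 3-byte char #3 = E2 97 80.
Leading byte 0xE2 = 11100010 matches 1110xxxx → 3-byte sequence.
Byte 1: 0xE2 = 11100010, payload 0010 (4 bits).
Byte 2: 0x97 = 10010111 (10xxxxxx ✓), payload 010111.
Byte 3: 0x80 = 10000000 (10xxxxxx ✓), payload 000000.
Concatenate: 0010010111000000 = 0x25C0 (16 bits → U+25C0).

U+25C0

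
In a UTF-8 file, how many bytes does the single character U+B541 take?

3

U+B541 = 0xB541. UTF-8 uses 1 byte below 0x80, 2 below 0x800, 3 below 0x10000, 4 up to 0x10FFFF. 0xB541 is in U+0800–U+FFFF → 3 bytes.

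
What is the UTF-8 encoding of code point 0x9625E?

F2 96 89 9E

U+9625E = 0x9625E = 615006 decimal. In range U+10000–U+10FFFF → 4-byte form: 11110xxx 10xxxxxx 10xxxxxx 10xxxxxx.
Binary (21 bits): 010010110001001011110.
Split 3+6+6+6: 010 | 010110 | 001001 | 011110.
Byte 1: 11110010 = 0xF2.
Byte 2: 10010110 = 0x96.
Byte 3: 10001001 = 0x89.
Byte 4: 10011110 = 0x9E.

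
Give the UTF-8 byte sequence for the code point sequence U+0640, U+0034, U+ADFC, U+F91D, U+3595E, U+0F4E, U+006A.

D9 80 34 EA B7 BC EF A4 9D F0 B5 A5 9E E0 BD 8E 6A

U+0640: 2-byte form → D9 80.
U+0034: 1-byte form → 34.
U+ADFC: 3-byte form → EA B7 BC.
U+F91D: 3-byte form → EF A4 9D.
U+3595E: 4-byte form → F0 B5 A5 9E.
U+0F4E: 3-byte form → E0 BD 8E.
U+006A: 1-byte form → 6A.
Concatenated (17 bytes): D9 80 34 EA B7 BC EF A4 9D F0 B5 A5 9E E0 BD 8E 6A.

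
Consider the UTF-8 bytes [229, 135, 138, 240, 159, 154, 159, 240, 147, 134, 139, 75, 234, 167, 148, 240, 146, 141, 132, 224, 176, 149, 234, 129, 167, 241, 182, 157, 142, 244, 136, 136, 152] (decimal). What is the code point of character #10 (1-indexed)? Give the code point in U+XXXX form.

U+108218

Offset 0: leading byte 0xE5 = 11100101 → 3-byte char #1 = E5 87 8A.
Offset 3: leading byte 0xF0 = 11110000 → 4-byte char #2 = F0 9F 9A 9F.
Offset 7: leading byte 0xF0 = 11110000 → 4-byte char #3 = F0 93 86 8B.
Offset 11: leading byte 0x4B = 01001011 → 1-byte char #4 = 4B.
Offset 12: leading byte 0xEA = 11101010 → 3-byte char #5 = EA A7 94.
Offset 15: leading byte 0xF0 = 11110000 → 4-byte char #6 = F0 92 8D 84.
Offset 19: leading byte 0xE0 = 11100000 → 3-byte char #7 = E0 B0 95.
Offset 22: leading byte 0xEA = 11101010 → 3-byte char #8 = EA 81 A7.
Offset 25: leading byte 0xF1 = 11110001 → 4-byte char #9 = F1 B6 9D 8E.
Offset 29: leading byte 0xF4 = 11110100 → 4-byte char #10 = F4 88 88 98.
Leading byte 0xF4 = 11110100 matches 11110xxx → 4-byte sequence.
Byte 1: 0xF4 = 11110100, payload 100 (3 bits).
Byte 2: 0x88 = 10001000 (10xxxxxx ✓), payload 001000.
Byte 3: 0x88 = 10001000 (10xxxxxx ✓), payload 001000.
Byte 4: 0x98 = 10011000 (10xxxxxx ✓), payload 011000.
Concatenate: 100001000001000011000 = 0x108218 (21 bits → U+108218).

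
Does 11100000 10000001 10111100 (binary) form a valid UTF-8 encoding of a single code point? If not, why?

invalid (overlong encoding)

Leading byte 0xE0 = 11100000 → 3-byte form.
Continuation bytes all match 10xxxxxx. Payload decodes to 0x7C.
But 0x7C < 0x800, the minimum for a 3-byte sequence — this is an overlong encoding.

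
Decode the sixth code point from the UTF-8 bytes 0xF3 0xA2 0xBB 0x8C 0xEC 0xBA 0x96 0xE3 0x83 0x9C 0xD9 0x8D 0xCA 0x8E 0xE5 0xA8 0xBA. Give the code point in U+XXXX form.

U+5A3A

Offset 0: leading byte 0xF3 = 11110011 → 4-byte char #1 = F3 A2 BB 8C.
Offset 4: leading byte 0xEC = 11101100 → 3-byte char #2 = EC BA 96.
Offset 7: leading byte 0xE3 = 11100011 → 3-byte char #3 = E3 83 9C.
Offset 10: leading byte 0xD9 = 11011001 → 2-byte char #4 = D9 8D.
Offset 12: leading byte 0xCA = 11001010 → 2-byte char #5 = CA 8E.
Offset 14: leading byte 0xE5 = 11100101 → 3-byte char #6 = E5 A8 BA.
Leading byte 0xE5 = 11100101 matches 1110xxxx → 3-byte sequence.
Byte 1: 0xE5 = 11100101, payload 0101 (4 bits).
Byte 2: 0xA8 = 10101000 (10xxxxxx ✓), payload 101000.
Byte 3: 0xBA = 10111010 (10xxxxxx ✓), payload 111010.
Concatenate: 0101101000111010 = 0x5A3A (16 bits → U+5A3A).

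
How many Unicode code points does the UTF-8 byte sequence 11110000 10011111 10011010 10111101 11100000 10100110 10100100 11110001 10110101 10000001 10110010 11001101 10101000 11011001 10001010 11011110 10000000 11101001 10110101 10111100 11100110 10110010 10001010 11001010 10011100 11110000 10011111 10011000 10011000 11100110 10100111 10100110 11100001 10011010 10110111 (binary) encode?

12

Byte at offset 0: 0xF0 = 11110000 → 4-byte char (#1). Advance 4.
Byte at offset 4: 0xE0 = 11100000 → 3-byte char (#2). Advance 3.
Byte at offset 7: 0xF1 = 11110001 → 4-byte char (#3). Advance 4.
Byte at offset 11: 0xCD = 11001101 → 2-byte char (#4). Advance 2.
Byte at offset 13: 0xD9 = 11011001 → 2-byte char (#5). Advance 2.
Byte at offset 15: 0xDE = 11011110 → 2-byte char (#6). Advance 2.
Byte at offset 17: 0xE9 = 11101001 → 3-byte char (#7). Advance 3.
Byte at offset 20: 0xE6 = 11100110 → 3-byte char (#8). Advance 3.
Byte at offset 23: 0xCA = 11001010 → 2-byte char (#9). Advance 2.
Byte at offset 25: 0xF0 = 11110000 → 4-byte char (#10). Advance 4.
Byte at offset 29: 0xE6 = 11100110 → 3-byte char (#11). Advance 3.
Byte at offset 32: 0xE1 = 11100001 → 3-byte char (#12). Advance 3.
Reached end at offset 35 after 12 code points.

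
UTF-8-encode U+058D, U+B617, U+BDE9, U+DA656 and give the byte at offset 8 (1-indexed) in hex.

0xA9

1-indexed offset 8 is 0-indexed offset 7.
U+058D → 2-byte form D6 8D at offsets 0–1.
U+B617 → 3-byte form EB 98 97 at offsets 2–4.
U+BDE9 → 3-byte form EB B7 A9 at offsets 5–7.
Offset 7 falls in char 3's range; it's byte 3 of EB B7 A9 = 0xA9.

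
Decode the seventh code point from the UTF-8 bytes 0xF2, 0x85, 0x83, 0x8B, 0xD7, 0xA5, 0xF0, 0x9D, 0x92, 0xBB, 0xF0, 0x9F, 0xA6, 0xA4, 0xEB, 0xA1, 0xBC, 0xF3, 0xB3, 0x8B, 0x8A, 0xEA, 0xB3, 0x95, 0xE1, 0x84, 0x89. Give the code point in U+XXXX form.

U+ACD5

Offset 0: leading byte 0xF2 = 11110010 → 4-byte char #1 = F2 85 83 8B.
Offset 4: leading byte 0xD7 = 11010111 → 2-byte char #2 = D7 A5.
Offset 6: leading byte 0xF0 = 11110000 → 4-byte char #3 = F0 9D 92 BB.
Offset 10: leading byte 0xF0 = 11110000 → 4-byte char #4 = F0 9F A6 A4.
Offset 14: leading byte 0xEB = 11101011 → 3-byte char #5 = EB A1 BC.
Offset 17: leading byte 0xF3 = 11110011 → 4-byte char #6 = F3 B3 8B 8A.
Offset 21: leading byte 0xEA = 11101010 → 3-byte char #7 = EA B3 95.
Leading byte 0xEA = 11101010 matches 1110xxxx → 3-byte sequence.
Byte 1: 0xEA = 11101010, payload 1010 (4 bits).
Byte 2: 0xB3 = 10110011 (10xxxxxx ✓), payload 110011.
Byte 3: 0x95 = 10010101 (10xxxxxx ✓), payload 010101.
Concatenate: 1010110011010101 = 0xACD5 (16 bits → U+ACD5).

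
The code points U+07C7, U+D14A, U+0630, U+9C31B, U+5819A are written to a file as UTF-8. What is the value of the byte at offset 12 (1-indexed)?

1-indexed offset 12 is 0-indexed offset 11.
U+07C7 → 2-byte form DF 87 at offsets 0–1.
U+D14A → 3-byte form ED 85 8A at offsets 2–4.
U+0630 → 2-byte form D8 B0 at offsets 5–6.
U+9C31B → 4-byte form F2 9C 8C 9B at offsets 7–10.
U+5819A → 4-byte form F1 98 86 9A at offsets 11–14.
Offset 11 falls in char 5's range; it's byte 1 of F1 98 86 9A = 0xF1.

0xF1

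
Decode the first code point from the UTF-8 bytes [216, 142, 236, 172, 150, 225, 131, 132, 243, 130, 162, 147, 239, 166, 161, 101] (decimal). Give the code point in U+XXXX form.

U+060E

Offset 0: leading byte 0xD8 = 11011000 → 2-byte char #1 = D8 8E.
Leading byte 0xD8 = 11011000 matches 110xxxxx → 2-byte sequence.
Byte 1: 0xD8 = 11011000, payload 11000 (5 bits).
Byte 2: 0x8E = 10001110 (10xxxxxx ✓), payload 001110.
Concatenate: 11000001110 = 0x60E (11 bits → U+060E).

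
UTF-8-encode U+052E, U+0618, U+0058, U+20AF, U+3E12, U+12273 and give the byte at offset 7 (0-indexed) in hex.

U+052E → 2-byte form D4 AE at offsets 0–1.
U+0618 → 2-byte form D8 98 at offsets 2–3.
U+0058 → 1-byte form 58 at offsets 4–4.
U+20AF → 3-byte form E2 82 AF at offsets 5–7.
Offset 7 falls in char 4's range; it's byte 3 of E2 82 AF = 0xAF.

0xAF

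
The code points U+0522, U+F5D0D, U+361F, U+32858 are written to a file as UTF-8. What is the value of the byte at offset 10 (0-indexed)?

U+0522 → 2-byte form D4 A2 at offsets 0–1.
U+F5D0D → 4-byte form F3 B5 B4 8D at offsets 2–5.
U+361F → 3-byte form E3 98 9F at offsets 6–8.
U+32858 → 4-byte form F0 B2 A1 98 at offsets 9–12.
Offset 10 falls in char 4's range; it's byte 2 of F0 B2 A1 98 = 0xB2.

0xB2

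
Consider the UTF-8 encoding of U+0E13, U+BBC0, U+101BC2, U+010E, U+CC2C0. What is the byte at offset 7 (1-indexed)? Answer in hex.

0xF4

1-indexed offset 7 is 0-indexed offset 6.
U+0E13 → 3-byte form E0 B8 93 at offsets 0–2.
U+BBC0 → 3-byte form EB AF 80 at offsets 3–5.
U+101BC2 → 4-byte form F4 81 AF 82 at offsets 6–9.
Offset 6 falls in char 3's range; it's byte 1 of F4 81 AF 82 = 0xF4.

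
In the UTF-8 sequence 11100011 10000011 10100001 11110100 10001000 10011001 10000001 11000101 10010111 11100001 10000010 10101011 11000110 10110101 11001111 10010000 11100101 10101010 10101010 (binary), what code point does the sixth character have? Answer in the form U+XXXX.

U+03D0

Offset 0: leading byte 0xE3 = 11100011 → 3-byte char #1 = E3 83 A1.
Offset 3: leading byte 0xF4 = 11110100 → 4-byte char #2 = F4 88 99 81.
Offset 7: leading byte 0xC5 = 11000101 → 2-byte char #3 = C5 97.
Offset 9: leading byte 0xE1 = 11100001 → 3-byte char #4 = E1 82 AB.
Offset 12: leading byte 0xC6 = 11000110 → 2-byte char #5 = C6 B5.
Offset 14: leading byte 0xCF = 11001111 → 2-byte char #6 = CF 90.
Leading byte 0xCF = 11001111 matches 110xxxxx → 2-byte sequence.
Byte 1: 0xCF = 11001111, payload 01111 (5 bits).
Byte 2: 0x90 = 10010000 (10xxxxxx ✓), payload 010000.
Concatenate: 01111010000 = 0x3D0 (11 bits → U+03D0).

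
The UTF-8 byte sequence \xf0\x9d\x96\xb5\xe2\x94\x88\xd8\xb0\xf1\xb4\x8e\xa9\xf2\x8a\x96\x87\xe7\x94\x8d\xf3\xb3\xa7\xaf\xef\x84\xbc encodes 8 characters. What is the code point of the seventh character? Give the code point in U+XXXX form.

U+F39EF

Offset 0: leading byte 0xF0 = 11110000 → 4-byte char #1 = F0 9D 96 B5.
Offset 4: leading byte 0xE2 = 11100010 → 3-byte char #2 = E2 94 88.
Offset 7: leading byte 0xD8 = 11011000 → 2-byte char #3 = D8 B0.
Offset 9: leading byte 0xF1 = 11110001 → 4-byte char #4 = F1 B4 8E A9.
Offset 13: leading byte 0xF2 = 11110010 → 4-byte char #5 = F2 8A 96 87.
Offset 17: leading byte 0xE7 = 11100111 → 3-byte char #6 = E7 94 8D.
Offset 20: leading byte 0xF3 = 11110011 → 4-byte char #7 = F3 B3 A7 AF.
Leading byte 0xF3 = 11110011 matches 11110xxx → 4-byte sequence.
Byte 1: 0xF3 = 11110011, payload 011 (3 bits).
Byte 2: 0xB3 = 10110011 (10xxxxxx ✓), payload 110011.
Byte 3: 0xA7 = 10100111 (10xxxxxx ✓), payload 100111.
Byte 4: 0xAF = 10101111 (10xxxxxx ✓), payload 101111.
Concatenate: 011110011100111101111 = 0xF39EF (21 bits → U+F39EF).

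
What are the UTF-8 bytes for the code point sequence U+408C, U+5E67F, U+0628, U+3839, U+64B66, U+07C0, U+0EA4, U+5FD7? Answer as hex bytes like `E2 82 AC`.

U+408C: 3-byte form → E4 82 8C.
U+5E67F: 4-byte form → F1 9E 99 BF.
U+0628: 2-byte form → D8 A8.
U+3839: 3-byte form → E3 A0 B9.
U+64B66: 4-byte form → F1 A4 AD A6.
U+07C0: 2-byte form → DF 80.
U+0EA4: 3-byte form → E0 BA A4.
U+5FD7: 3-byte form → E5 BF 97.
Concatenated (24 bytes): E4 82 8C F1 9E 99 BF D8 A8 E3 A0 B9 F1 A4 AD A6 DF 80 E0 BA A4 E5 BF 97.

E4 82 8C F1 9E 99 BF D8 A8 E3 A0 B9 F1 A4 AD A6 DF 80 E0 BA A4 E5 BF 97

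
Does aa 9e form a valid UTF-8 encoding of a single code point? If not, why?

invalid (continuation byte with no leading byte)

Byte 0xAA = 10101010 has the form 10xxxxxx — a continuation byte — but there is no preceding leading byte.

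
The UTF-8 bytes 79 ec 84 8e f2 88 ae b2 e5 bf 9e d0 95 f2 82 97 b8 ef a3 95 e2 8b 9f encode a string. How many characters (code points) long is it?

8

Byte at offset 0: 0x79 = 01111001 → 1-byte char (#1). Advance 1.
Byte at offset 1: 0xEC = 11101100 → 3-byte char (#2). Advance 3.
Byte at offset 4: 0xF2 = 11110010 → 4-byte char (#3). Advance 4.
Byte at offset 8: 0xE5 = 11100101 → 3-byte char (#4). Advance 3.
Byte at offset 11: 0xD0 = 11010000 → 2-byte char (#5). Advance 2.
Byte at offset 13: 0xF2 = 11110010 → 4-byte char (#6). Advance 4.
Byte at offset 17: 0xEF = 11101111 → 3-byte char (#7). Advance 3.
Byte at offset 20: 0xE2 = 11100010 → 3-byte char (#8). Advance 3.
Reached end at offset 23 after 8 code points.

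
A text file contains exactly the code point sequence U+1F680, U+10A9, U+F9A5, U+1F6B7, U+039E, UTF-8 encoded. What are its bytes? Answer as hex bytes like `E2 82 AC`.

U+1F680: 4-byte form → F0 9F 9A 80.
U+10A9: 3-byte form → E1 82 A9.
U+F9A5: 3-byte form → EF A6 A5.
U+1F6B7: 4-byte form → F0 9F 9A B7.
U+039E: 2-byte form → CE 9E.
Concatenated (16 bytes): F0 9F 9A 80 E1 82 A9 EF A6 A5 F0 9F 9A B7 CE 9E.

F0 9F 9A 80 E1 82 A9 EF A6 A5 F0 9F 9A B7 CE 9E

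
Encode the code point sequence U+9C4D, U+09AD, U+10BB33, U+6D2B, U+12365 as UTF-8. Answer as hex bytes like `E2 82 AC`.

U+9C4D: 3-byte form → E9 B1 8D.
U+09AD: 3-byte form → E0 A6 AD.
U+10BB33: 4-byte form → F4 8B AC B3.
U+6D2B: 3-byte form → E6 B4 AB.
U+12365: 4-byte form → F0 92 8D A5.
Concatenated (17 bytes): E9 B1 8D E0 A6 AD F4 8B AC B3 E6 B4 AB F0 92 8D A5.

E9 B1 8D E0 A6 AD F4 8B AC B3 E6 B4 AB F0 92 8D A5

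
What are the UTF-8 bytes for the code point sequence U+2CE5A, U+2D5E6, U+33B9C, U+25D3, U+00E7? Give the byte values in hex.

F0 AC B9 9A F0 AD 97 A6 F0 B3 AE 9C E2 97 93 C3 A7

U+2CE5A: 4-byte form → F0 AC B9 9A.
U+2D5E6: 4-byte form → F0 AD 97 A6.
U+33B9C: 4-byte form → F0 B3 AE 9C.
U+25D3: 3-byte form → E2 97 93.
U+00E7: 2-byte form → C3 A7.
Concatenated (17 bytes): F0 AC B9 9A F0 AD 97 A6 F0 B3 AE 9C E2 97 93 C3 A7.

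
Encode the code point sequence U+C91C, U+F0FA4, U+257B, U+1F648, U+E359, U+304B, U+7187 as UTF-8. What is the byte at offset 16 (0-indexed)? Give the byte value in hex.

0x99

U+C91C → 3-byte form EC A4 9C at offsets 0–2.
U+F0FA4 → 4-byte form F3 B0 BE A4 at offsets 3–6.
U+257B → 3-byte form E2 95 BB at offsets 7–9.
U+1F648 → 4-byte form F0 9F 99 88 at offsets 10–13.
U+E359 → 3-byte form EE 8D 99 at offsets 14–16.
Offset 16 falls in char 5's range; it's byte 3 of EE 8D 99 = 0x99.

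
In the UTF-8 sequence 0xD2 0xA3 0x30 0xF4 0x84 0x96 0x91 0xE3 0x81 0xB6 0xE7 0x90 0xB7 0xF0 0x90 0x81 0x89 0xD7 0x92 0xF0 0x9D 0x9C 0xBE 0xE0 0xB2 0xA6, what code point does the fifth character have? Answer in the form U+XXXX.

Offset 0: leading byte 0xD2 = 11010010 → 2-byte char #1 = D2 A3.
Offset 2: leading byte 0x30 = 00110000 → 1-byte char #2 = 30.
Offset 3: leading byte 0xF4 = 11110100 → 4-byte char #3 = F4 84 96 91.
Offset 7: leading byte 0xE3 = 11100011 → 3-byte char #4 = E3 81 B6.
Offset 10: leading byte 0xE7 = 11100111 → 3-byte char #5 = E7 90 B7.
Leading byte 0xE7 = 11100111 matches 1110xxxx → 3-byte sequence.
Byte 1: 0xE7 = 11100111, payload 0111 (4 bits).
Byte 2: 0x90 = 10010000 (10xxxxxx ✓), payload 010000.
Byte 3: 0xB7 = 10110111 (10xxxxxx ✓), payload 110111.
Concatenate: 0111010000110111 = 0x7437 (16 bits → U+7437).

U+7437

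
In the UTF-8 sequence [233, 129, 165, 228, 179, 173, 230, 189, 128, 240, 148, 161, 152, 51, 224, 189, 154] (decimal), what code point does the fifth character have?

U+0033

Offset 0: leading byte 0xE9 = 11101001 → 3-byte char #1 = E9 81 A5.
Offset 3: leading byte 0xE4 = 11100100 → 3-byte char #2 = E4 B3 AD.
Offset 6: leading byte 0xE6 = 11100110 → 3-byte char #3 = E6 BD 80.
Offset 9: leading byte 0xF0 = 11110000 → 4-byte char #4 = F0 94 A1 98.
Offset 13: leading byte 0x33 = 00110011 → 1-byte char #5 = 33.
Leading byte 0x33 = 00110011 matches 0xxxxxxx → 1-byte sequence.
Byte 1: 0x33 = 00110011, payload 0110011 (7 bits).
Concatenate: 0110011 = 0x33 (7 bits → U+0033).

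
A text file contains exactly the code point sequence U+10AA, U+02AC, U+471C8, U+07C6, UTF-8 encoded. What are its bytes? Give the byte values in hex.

E1 82 AA CA AC F1 87 87 88 DF 86

U+10AA: 3-byte form → E1 82 AA.
U+02AC: 2-byte form → CA AC.
U+471C8: 4-byte form → F1 87 87 88.
U+07C6: 2-byte form → DF 86.
Concatenated (11 bytes): E1 82 AA CA AC F1 87 87 88 DF 86.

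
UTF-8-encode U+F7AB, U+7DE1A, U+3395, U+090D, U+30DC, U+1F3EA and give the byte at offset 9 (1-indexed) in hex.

0x8E

1-indexed offset 9 is 0-indexed offset 8.
U+F7AB → 3-byte form EF 9E AB at offsets 0–2.
U+7DE1A → 4-byte form F1 BD B8 9A at offsets 3–6.
U+3395 → 3-byte form E3 8E 95 at offsets 7–9.
Offset 8 falls in char 3's range; it's byte 2 of E3 8E 95 = 0x8E.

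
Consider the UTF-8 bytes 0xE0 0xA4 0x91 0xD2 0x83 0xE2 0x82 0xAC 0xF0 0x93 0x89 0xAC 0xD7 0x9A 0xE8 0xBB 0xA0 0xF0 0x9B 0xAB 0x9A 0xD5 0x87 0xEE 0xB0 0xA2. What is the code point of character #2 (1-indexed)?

U+0483

Offset 0: leading byte 0xE0 = 11100000 → 3-byte char #1 = E0 A4 91.
Offset 3: leading byte 0xD2 = 11010010 → 2-byte char #2 = D2 83.
Leading byte 0xD2 = 11010010 matches 110xxxxx → 2-byte sequence.
Byte 1: 0xD2 = 11010010, payload 10010 (5 bits).
Byte 2: 0x83 = 10000011 (10xxxxxx ✓), payload 000011.
Concatenate: 10010000011 = 0x483 (11 bits → U+0483).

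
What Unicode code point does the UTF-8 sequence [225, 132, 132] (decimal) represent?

Leading byte 0xE1 = 11100001 matches 1110xxxx → 3-byte sequence.
Byte 1: 0xE1 = 11100001, payload 0001 (4 bits).
Byte 2: 0x84 = 10000100 (10xxxxxx ✓), payload 000100.
Byte 3: 0x84 = 10000100 (10xxxxxx ✓), payload 000100.
Concatenate: 0001000100000100 = 0x1104 (16 bits → U+1104).

U+1104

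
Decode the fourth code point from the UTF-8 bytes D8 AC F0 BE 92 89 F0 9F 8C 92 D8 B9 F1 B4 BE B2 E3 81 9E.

Offset 0: leading byte 0xD8 = 11011000 → 2-byte char #1 = D8 AC.
Offset 2: leading byte 0xF0 = 11110000 → 4-byte char #2 = F0 BE 92 89.
Offset 6: leading byte 0xF0 = 11110000 → 4-byte char #3 = F0 9F 8C 92.
Offset 10: leading byte 0xD8 = 11011000 → 2-byte char #4 = D8 B9.
Leading byte 0xD8 = 11011000 matches 110xxxxx → 2-byte sequence.
Byte 1: 0xD8 = 11011000, payload 11000 (5 bits).
Byte 2: 0xB9 = 10111001 (10xxxxxx ✓), payload 111001.
Concatenate: 11000111001 = 0x639 (11 bits → U+0639).

U+0639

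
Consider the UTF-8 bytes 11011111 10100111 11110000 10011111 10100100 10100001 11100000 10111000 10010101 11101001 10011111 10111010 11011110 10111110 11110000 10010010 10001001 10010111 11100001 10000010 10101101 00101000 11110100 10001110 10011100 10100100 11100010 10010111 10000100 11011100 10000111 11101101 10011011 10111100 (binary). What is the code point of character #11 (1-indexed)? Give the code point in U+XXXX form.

U+0707

Offset 0: leading byte 0xDF = 11011111 → 2-byte char #1 = DF A7.
Offset 2: leading byte 0xF0 = 11110000 → 4-byte char #2 = F0 9F A4 A1.
Offset 6: leading byte 0xE0 = 11100000 → 3-byte char #3 = E0 B8 95.
Offset 9: leading byte 0xE9 = 11101001 → 3-byte char #4 = E9 9F BA.
Offset 12: leading byte 0xDE = 11011110 → 2-byte char #5 = DE BE.
Offset 14: leading byte 0xF0 = 11110000 → 4-byte char #6 = F0 92 89 97.
Offset 18: leading byte 0xE1 = 11100001 → 3-byte char #7 = E1 82 AD.
Offset 21: leading byte 0x28 = 00101000 → 1-byte char #8 = 28.
Offset 22: leading byte 0xF4 = 11110100 → 4-byte char #9 = F4 8E 9C A4.
Offset 26: leading byte 0xE2 = 11100010 → 3-byte char #10 = E2 97 84.
Offset 29: leading byte 0xDC = 11011100 → 2-byte char #11 = DC 87.
Leading byte 0xDC = 11011100 matches 110xxxxx → 2-byte sequence.
Byte 1: 0xDC = 11011100, payload 11100 (5 bits).
Byte 2: 0x87 = 10000111 (10xxxxxx ✓), payload 000111.
Concatenate: 11100000111 = 0x707 (11 bits → U+0707).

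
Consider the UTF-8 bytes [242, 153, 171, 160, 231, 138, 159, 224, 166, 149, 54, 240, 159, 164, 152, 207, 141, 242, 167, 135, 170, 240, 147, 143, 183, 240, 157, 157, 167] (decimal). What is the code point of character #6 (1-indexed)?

U+03CD

Offset 0: leading byte 0xF2 = 11110010 → 4-byte char #1 = F2 99 AB A0.
Offset 4: leading byte 0xE7 = 11100111 → 3-byte char #2 = E7 8A 9F.
Offset 7: leading byte 0xE0 = 11100000 → 3-byte char #3 = E0 A6 95.
Offset 10: leading byte 0x36 = 00110110 → 1-byte char #4 = 36.
Offset 11: leading byte 0xF0 = 11110000 → 4-byte char #5 = F0 9F A4 98.
Offset 15: leading byte 0xCF = 11001111 → 2-byte char #6 = CF 8D.
Leading byte 0xCF = 11001111 matches 110xxxxx → 2-byte sequence.
Byte 1: 0xCF = 11001111, payload 01111 (5 bits).
Byte 2: 0x8D = 10001101 (10xxxxxx ✓), payload 001101.
Concatenate: 01111001101 = 0x3CD (11 bits → U+03CD).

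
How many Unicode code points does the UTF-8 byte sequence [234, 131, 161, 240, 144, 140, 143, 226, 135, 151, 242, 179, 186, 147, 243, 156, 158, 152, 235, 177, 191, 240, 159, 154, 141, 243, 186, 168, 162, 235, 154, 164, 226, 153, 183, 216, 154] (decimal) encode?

11

Byte at offset 0: 0xEA = 11101010 → 3-byte char (#1). Advance 3.
Byte at offset 3: 0xF0 = 11110000 → 4-byte char (#2). Advance 4.
Byte at offset 7: 0xE2 = 11100010 → 3-byte char (#3). Advance 3.
Byte at offset 10: 0xF2 = 11110010 → 4-byte char (#4). Advance 4.
Byte at offset 14: 0xF3 = 11110011 → 4-byte char (#5). Advance 4.
Byte at offset 18: 0xEB = 11101011 → 3-byte char (#6). Advance 3.
Byte at offset 21: 0xF0 = 11110000 → 4-byte char (#7). Advance 4.
Byte at offset 25: 0xF3 = 11110011 → 4-byte char (#8). Advance 4.
Byte at offset 29: 0xEB = 11101011 → 3-byte char (#9). Advance 3.
Byte at offset 32: 0xE2 = 11100010 → 3-byte char (#10). Advance 3.
Byte at offset 35: 0xD8 = 11011000 → 2-byte char (#11). Advance 2.
Reached end at offset 37 after 11 code points.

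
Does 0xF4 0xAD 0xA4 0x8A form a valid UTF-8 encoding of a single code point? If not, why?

invalid (encodes a value above U+10FFFF)

Leading byte 0xF4 = 11110100 → 4-byte form.
Payload = 0x12D90A, which exceeds U+10FFFF, the maximum Unicode code point. (Leading bytes F5–FF, or F4 followed by ≥ 0x90, are invalid.)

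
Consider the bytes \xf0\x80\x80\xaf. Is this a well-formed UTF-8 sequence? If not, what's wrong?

invalid (overlong encoding)

Leading byte 0xF0 = 11110000 → 4-byte form.
Continuation bytes all match 10xxxxxx. Payload decodes to 0x2F.
But 0x2F < 0x10000, the minimum for a 4-byte sequence — this is an overlong encoding.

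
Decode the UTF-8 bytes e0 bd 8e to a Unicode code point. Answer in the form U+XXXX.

U+0F4E

Leading byte 0xE0 = 11100000 matches 1110xxxx → 3-byte sequence.
Byte 1: 0xE0 = 11100000, payload 0000 (4 bits).
Byte 2: 0xBD = 10111101 (10xxxxxx ✓), payload 111101.
Byte 3: 0x8E = 10001110 (10xxxxxx ✓), payload 001110.
Concatenate: 0000111101001110 = 0xF4E (16 bits → U+0F4E).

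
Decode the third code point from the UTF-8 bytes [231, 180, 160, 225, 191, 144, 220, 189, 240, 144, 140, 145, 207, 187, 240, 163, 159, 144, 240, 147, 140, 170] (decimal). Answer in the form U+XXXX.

Offset 0: leading byte 0xE7 = 11100111 → 3-byte char #1 = E7 B4 A0.
Offset 3: leading byte 0xE1 = 11100001 → 3-byte char #2 = E1 BF 90.
Offset 6: leading byte 0xDC = 11011100 → 2-byte char #3 = DC BD.
Leading byte 0xDC = 11011100 matches 110xxxxx → 2-byte sequence.
Byte 1: 0xDC = 11011100, payload 11100 (5 bits).
Byte 2: 0xBD = 10111101 (10xxxxxx ✓), payload 111101.
Concatenate: 11100111101 = 0x73D (11 bits → U+073D).

U+073D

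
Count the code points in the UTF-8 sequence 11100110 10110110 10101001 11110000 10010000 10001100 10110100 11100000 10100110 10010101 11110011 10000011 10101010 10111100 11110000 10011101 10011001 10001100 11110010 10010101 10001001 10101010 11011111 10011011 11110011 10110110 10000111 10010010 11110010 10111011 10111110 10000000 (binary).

9

Byte at offset 0: 0xE6 = 11100110 → 3-byte char (#1). Advance 3.
Byte at offset 3: 0xF0 = 11110000 → 4-byte char (#2). Advance 4.
Byte at offset 7: 0xE0 = 11100000 → 3-byte char (#3). Advance 3.
Byte at offset 10: 0xF3 = 11110011 → 4-byte char (#4). Advance 4.
Byte at offset 14: 0xF0 = 11110000 → 4-byte char (#5). Advance 4.
Byte at offset 18: 0xF2 = 11110010 → 4-byte char (#6). Advance 4.
Byte at offset 22: 0xDF = 11011111 → 2-byte char (#7). Advance 2.
Byte at offset 24: 0xF3 = 11110011 → 4-byte char (#8). Advance 4.
Byte at offset 28: 0xF2 = 11110010 → 4-byte char (#9). Advance 4.
Reached end at offset 32 after 9 code points.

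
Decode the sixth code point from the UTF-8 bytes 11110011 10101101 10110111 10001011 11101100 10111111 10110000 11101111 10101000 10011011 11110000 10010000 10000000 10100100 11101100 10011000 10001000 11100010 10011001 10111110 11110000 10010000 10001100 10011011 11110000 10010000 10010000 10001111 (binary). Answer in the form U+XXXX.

Offset 0: leading byte 0xF3 = 11110011 → 4-byte char #1 = F3 AD B7 8B.
Offset 4: leading byte 0xEC = 11101100 → 3-byte char #2 = EC BF B0.
Offset 7: leading byte 0xEF = 11101111 → 3-byte char #3 = EF A8 9B.
Offset 10: leading byte 0xF0 = 11110000 → 4-byte char #4 = F0 90 80 A4.
Offset 14: leading byte 0xEC = 11101100 → 3-byte char #5 = EC 98 88.
Offset 17: leading byte 0xE2 = 11100010 → 3-byte char #6 = E2 99 BE.
Leading byte 0xE2 = 11100010 matches 1110xxxx → 3-byte sequence.
Byte 1: 0xE2 = 11100010, payload 0010 (4 bits).
Byte 2: 0x99 = 10011001 (10xxxxxx ✓), payload 011001.
Byte 3: 0xBE = 10111110 (10xxxxxx ✓), payload 111110.
Concatenate: 0010011001111110 = 0x267E (16 bits → U+267E).

U+267E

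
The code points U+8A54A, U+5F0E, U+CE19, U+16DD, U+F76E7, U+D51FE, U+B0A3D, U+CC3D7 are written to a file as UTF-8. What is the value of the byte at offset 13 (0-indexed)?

0xF3

U+8A54A → 4-byte form F2 8A 95 8A at offsets 0–3.
U+5F0E → 3-byte form E5 BC 8E at offsets 4–6.
U+CE19 → 3-byte form EC B8 99 at offsets 7–9.
U+16DD → 3-byte form E1 9B 9D at offsets 10–12.
U+F76E7 → 4-byte form F3 B7 9B A7 at offsets 13–16.
Offset 13 falls in char 5's range; it's byte 1 of F3 B7 9B A7 = 0xF3.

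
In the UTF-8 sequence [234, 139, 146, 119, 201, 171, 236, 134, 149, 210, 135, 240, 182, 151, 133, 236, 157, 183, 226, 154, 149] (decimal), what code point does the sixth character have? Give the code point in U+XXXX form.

Offset 0: leading byte 0xEA = 11101010 → 3-byte char #1 = EA 8B 92.
Offset 3: leading byte 0x77 = 01110111 → 1-byte char #2 = 77.
Offset 4: leading byte 0xC9 = 11001001 → 2-byte char #3 = C9 AB.
Offset 6: leading byte 0xEC = 11101100 → 3-byte char #4 = EC 86 95.
Offset 9: leading byte 0xD2 = 11010010 → 2-byte char #5 = D2 87.
Offset 11: leading byte 0xF0 = 11110000 → 4-byte char #6 = F0 B6 97 85.
Leading byte 0xF0 = 11110000 matches 11110xxx → 4-byte sequence.
Byte 1: 0xF0 = 11110000, payload 000 (3 bits).
Byte 2: 0xB6 = 10110110 (10xxxxxx ✓), payload 110110.
Byte 3: 0x97 = 10010111 (10xxxxxx ✓), payload 010111.
Byte 4: 0x85 = 10000101 (10xxxxxx ✓), payload 000101.
Concatenate: 000110110010111000101 = 0x365C5 (21 bits → U+365C5).

U+365C5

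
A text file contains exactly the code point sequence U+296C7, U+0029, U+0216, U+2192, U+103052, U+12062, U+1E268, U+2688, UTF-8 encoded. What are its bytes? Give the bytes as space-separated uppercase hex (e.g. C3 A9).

F0 A9 9B 87 29 C8 96 E2 86 92 F4 83 81 92 F0 92 81 A2 F0 9E 89 A8 E2 9A 88

U+296C7: 4-byte form → F0 A9 9B 87.
U+0029: 1-byte form → 29.
U+0216: 2-byte form → C8 96.
U+2192: 3-byte form → E2 86 92.
U+103052: 4-byte form → F4 83 81 92.
U+12062: 4-byte form → F0 92 81 A2.
U+1E268: 4-byte form → F0 9E 89 A8.
U+2688: 3-byte form → E2 9A 88.
Concatenated (25 bytes): F0 A9 9B 87 29 C8 96 E2 86 92 F4 83 81 92 F0 92 81 A2 F0 9E 89 A8 E2 9A 88.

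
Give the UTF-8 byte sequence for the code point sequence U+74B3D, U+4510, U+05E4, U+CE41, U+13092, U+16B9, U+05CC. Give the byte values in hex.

U+74B3D: 4-byte form → F1 B4 AC BD.
U+4510: 3-byte form → E4 94 90.
U+05E4: 2-byte form → D7 A4.
U+CE41: 3-byte form → EC B9 81.
U+13092: 4-byte form → F0 93 82 92.
U+16B9: 3-byte form → E1 9A B9.
U+05CC: 2-byte form → D7 8C.
Concatenated (21 bytes): F1 B4 AC BD E4 94 90 D7 A4 EC B9 81 F0 93 82 92 E1 9A B9 D7 8C.

F1 B4 AC BD E4 94 90 D7 A4 EC B9 81 F0 93 82 92 E1 9A B9 D7 8C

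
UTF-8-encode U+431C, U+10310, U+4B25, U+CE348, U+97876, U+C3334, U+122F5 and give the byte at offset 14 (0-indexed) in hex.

0xF2

U+431C → 3-byte form E4 8C 9C at offsets 0–2.
U+10310 → 4-byte form F0 90 8C 90 at offsets 3–6.
U+4B25 → 3-byte form E4 AC A5 at offsets 7–9.
U+CE348 → 4-byte form F3 8E 8D 88 at offsets 10–13.
U+97876 → 4-byte form F2 97 A1 B6 at offsets 14–17.
Offset 14 falls in char 5's range; it's byte 1 of F2 97 A1 B6 = 0xF2.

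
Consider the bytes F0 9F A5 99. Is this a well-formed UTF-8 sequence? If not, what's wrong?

Leading byte 0xF0 = 11110000 → 4-byte form.
Continuation bytes 0x9F=10011111, 0xA5=10100101, 0x99=10011001 all match 10xxxxxx.
Decoded value 0x1F959 is ≥ 0x10000 (shortest form) and not a surrogate.

valid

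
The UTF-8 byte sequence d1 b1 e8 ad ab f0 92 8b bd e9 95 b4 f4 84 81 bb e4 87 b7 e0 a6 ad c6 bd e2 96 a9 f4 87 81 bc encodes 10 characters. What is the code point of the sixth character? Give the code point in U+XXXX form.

U+41F7

Offset 0: leading byte 0xD1 = 11010001 → 2-byte char #1 = D1 B1.
Offset 2: leading byte 0xE8 = 11101000 → 3-byte char #2 = E8 AD AB.
Offset 5: leading byte 0xF0 = 11110000 → 4-byte char #3 = F0 92 8B BD.
Offset 9: leading byte 0xE9 = 11101001 → 3-byte char #4 = E9 95 B4.
Offset 12: leading byte 0xF4 = 11110100 → 4-byte char #5 = F4 84 81 BB.
Offset 16: leading byte 0xE4 = 11100100 → 3-byte char #6 = E4 87 B7.
Leading byte 0xE4 = 11100100 matches 1110xxxx → 3-byte sequence.
Byte 1: 0xE4 = 11100100, payload 0100 (4 bits).
Byte 2: 0x87 = 10000111 (10xxxxxx ✓), payload 000111.
Byte 3: 0xB7 = 10110111 (10xxxxxx ✓), payload 110111.
Concatenate: 0100000111110111 = 0x41F7 (16 bits → U+41F7).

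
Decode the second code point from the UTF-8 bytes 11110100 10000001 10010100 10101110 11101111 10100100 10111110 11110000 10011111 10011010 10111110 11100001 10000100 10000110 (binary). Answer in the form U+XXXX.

U+F93E

Offset 0: leading byte 0xF4 = 11110100 → 4-byte char #1 = F4 81 94 AE.
Offset 4: leading byte 0xEF = 11101111 → 3-byte char #2 = EF A4 BE.
Leading byte 0xEF = 11101111 matches 1110xxxx → 3-byte sequence.
Byte 1: 0xEF = 11101111, payload 1111 (4 bits).
Byte 2: 0xA4 = 10100100 (10xxxxxx ✓), payload 100100.
Byte 3: 0xBE = 10111110 (10xxxxxx ✓), payload 111110.
Concatenate: 1111100100111110 = 0xF93E (16 bits → U+F93E).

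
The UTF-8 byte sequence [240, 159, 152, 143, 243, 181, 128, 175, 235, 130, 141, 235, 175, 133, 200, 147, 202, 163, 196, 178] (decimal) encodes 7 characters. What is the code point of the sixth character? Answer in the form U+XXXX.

U+02A3

Offset 0: leading byte 0xF0 = 11110000 → 4-byte char #1 = F0 9F 98 8F.
Offset 4: leading byte 0xF3 = 11110011 → 4-byte char #2 = F3 B5 80 AF.
Offset 8: leading byte 0xEB = 11101011 → 3-byte char #3 = EB 82 8D.
Offset 11: leading byte 0xEB = 11101011 → 3-byte char #4 = EB AF 85.
Offset 14: leading byte 0xC8 = 11001000 → 2-byte char #5 = C8 93.
Offset 16: leading byte 0xCA = 11001010 → 2-byte char #6 = CA A3.
Leading byte 0xCA = 11001010 matches 110xxxxx → 2-byte sequence.
Byte 1: 0xCA = 11001010, payload 01010 (5 bits).
Byte 2: 0xA3 = 10100011 (10xxxxxx ✓), payload 100011.
Concatenate: 01010100011 = 0x2A3 (11 bits → U+02A3).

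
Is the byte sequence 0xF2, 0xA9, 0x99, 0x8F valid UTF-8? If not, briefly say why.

Leading byte 0xF2 = 11110010 → 4-byte form.
Continuation bytes 0xA9=10101001, 0x99=10011001, 0x8F=10001111 all match 10xxxxxx.
Decoded value 0xA964F is ≥ 0x10000 (shortest form) and not a surrogate.

valid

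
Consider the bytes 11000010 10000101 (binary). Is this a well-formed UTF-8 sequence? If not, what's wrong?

Leading byte 0xC2 = 11000010 → 2-byte form.
Continuation bytes 0x85=10000101 all match 10xxxxxx.
Decoded value 0x85 is ≥ 0x80 (shortest form) and not a surrogate.

valid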